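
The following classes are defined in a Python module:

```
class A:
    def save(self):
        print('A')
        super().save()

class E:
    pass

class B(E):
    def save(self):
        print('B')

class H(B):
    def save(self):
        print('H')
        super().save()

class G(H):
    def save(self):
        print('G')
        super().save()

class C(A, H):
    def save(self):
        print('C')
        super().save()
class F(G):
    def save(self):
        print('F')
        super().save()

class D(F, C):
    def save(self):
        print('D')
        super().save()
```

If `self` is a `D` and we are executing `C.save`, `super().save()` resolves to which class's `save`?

L[D] = D + merge(L[F], L[C], [F C])
  take F:  [F G H B E object] + [C A H B E object] + [F C]
  take G:  [G H B E object] + [C A H B E object] + [C]
  take C:  [H B E object] + [C A H B E object] + [C]
  take A:  [H B E object] + [A H B E object]
  take H:  [H B E object] + [H B E object]
  take B:  [B E object] + [B E object]
  take E:  [E object] + [E object]
  take object:  [object] + [object]
MRO: D F G C A H B E object
super() in C.save on a D instance goes to the class after C in D's MRO: A.

A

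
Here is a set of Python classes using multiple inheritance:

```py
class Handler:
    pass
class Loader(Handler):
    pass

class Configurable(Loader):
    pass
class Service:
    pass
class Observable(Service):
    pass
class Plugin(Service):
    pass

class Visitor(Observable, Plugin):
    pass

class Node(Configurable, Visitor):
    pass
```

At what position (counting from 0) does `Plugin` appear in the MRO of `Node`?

L[Node] = Node + merge(L[Configurable], L[Visitor], [Configurable Visitor])
  take Configurable:  [Configurable Loader Handler object] + [Visitor Observable Plugin Service object] + [Configurable Visitor]
  take Loader:  [Loader Handler object] + [Visitor Observable Plugin Service object] + [Visitor]
  take Handler:  [Handler object] + [Visitor Observable Plugin Service object] + [Visitor]
  take Visitor:  [object] + [Visitor Observable Plugin Service object] + [Visitor]
  take Observable:  [object] + [Observable Plugin Service object]
  take Plugin:  [object] + [Plugin Service object]
  take Service:  [object] + [Service object]
  take object:  [object] + [object]
MRO: Node Configurable Loader Handler Visitor Observable Plugin Service object
Plugin sits at index 6.

6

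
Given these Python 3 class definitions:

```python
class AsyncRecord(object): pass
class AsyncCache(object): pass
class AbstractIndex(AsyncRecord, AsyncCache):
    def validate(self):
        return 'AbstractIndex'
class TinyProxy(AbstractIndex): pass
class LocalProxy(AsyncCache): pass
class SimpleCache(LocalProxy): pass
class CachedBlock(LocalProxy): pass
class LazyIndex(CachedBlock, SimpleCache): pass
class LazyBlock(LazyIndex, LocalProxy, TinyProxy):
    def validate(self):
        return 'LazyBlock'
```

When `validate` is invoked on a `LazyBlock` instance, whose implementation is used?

LazyBlock

L[LazyBlock] = LazyBlock + merge(L[LazyIndex], L[LocalProxy], L[TinyProxy], [LazyIndex LocalProxy TinyProxy])
  take LazyIndex:  [LazyIndex CachedBlock SimpleCache LocalProxy AsyncCache object] + [LocalProxy AsyncCache object] + [TinyProxy AbstractIndex AsyncRecord AsyncCache object] + [LazyIndex LocalProxy TinyProxy]
  take CachedBlock:  [CachedBlock SimpleCache LocalProxy AsyncCache object] + [LocalProxy AsyncCache object] + [TinyProxy AbstractIndex AsyncRecord AsyncCache object] + [LocalProxy TinyProxy]
  take SimpleCache:  [SimpleCache LocalProxy AsyncCache object] + [LocalProxy AsyncCache object] + [TinyProxy AbstractIndex AsyncRecord AsyncCache object] + [LocalProxy TinyProxy]
  take LocalProxy:  [LocalProxy AsyncCache object] + [LocalProxy AsyncCache object] + [TinyProxy AbstractIndex AsyncRecord AsyncCache object] + [LocalProxy TinyProxy]
  take TinyProxy:  [AsyncCache object] + [AsyncCache object] + [TinyProxy AbstractIndex AsyncRecord AsyncCache object] + [TinyProxy]
  take AbstractIndex:  [AsyncCache object] + [AsyncCache object] + [AbstractIndex AsyncRecord AsyncCache object]
  take AsyncRecord:  [AsyncCache object] + [AsyncCache object] + [AsyncRecord AsyncCache object]
  take AsyncCache:  [AsyncCache object] + [AsyncCache object] + [AsyncCache object]
  take object:  [object] + [object] + [object]
MRO: LazyBlock LazyIndex CachedBlock SimpleCache LocalProxy TinyProxy AbstractIndex AsyncRecord AsyncCache object
validate is defined in: AbstractIndex, LazyBlock. First along the MRO is LazyBlock.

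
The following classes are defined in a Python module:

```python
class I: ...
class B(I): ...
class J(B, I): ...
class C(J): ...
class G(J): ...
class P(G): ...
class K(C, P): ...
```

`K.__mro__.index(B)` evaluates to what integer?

5

L[K] = K + merge(L[C], L[P], [C P])
  take C:  [C J B I object] + [P G J B I object] + [C P]
  take P:  [J B I object] + [P G J B I object] + [P]
  take G:  [J B I object] + [G J B I object]
  take J:  [J B I object] + [J B I object]
  take B:  [B I object] + [B I object]
  take I:  [I object] + [I object]
  take object:  [object] + [object]
MRO: K C P G J B I object
B sits at index 5.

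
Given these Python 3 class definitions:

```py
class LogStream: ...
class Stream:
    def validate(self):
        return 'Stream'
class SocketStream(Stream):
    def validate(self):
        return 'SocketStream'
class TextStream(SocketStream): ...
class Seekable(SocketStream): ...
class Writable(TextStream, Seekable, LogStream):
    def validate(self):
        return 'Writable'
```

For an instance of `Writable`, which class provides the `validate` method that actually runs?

L[Writable] = Writable + merge(L[TextStream], L[Seekable], L[LogStream], [TextStream Seekable LogStream])
  take TextStream:  [TextStream SocketStream Stream object] + [Seekable SocketStream Stream object] + [LogStream object] + [TextStream Seekable LogStream]
  take Seekable:  [SocketStream Stream object] + [Seekable SocketStream Stream object] + [LogStream object] + [Seekable LogStream]
  take SocketStream:  [SocketStream Stream object] + [SocketStream Stream object] + [LogStream object] + [LogStream]
  take Stream:  [Stream object] + [Stream object] + [LogStream object] + [LogStream]
  take LogStream:  [object] + [object] + [LogStream object] + [LogStream]
  take object:  [object] + [object] + [object]
MRO: Writable TextStream Seekable SocketStream Stream LogStream object
validate is defined in: SocketStream, Stream, Writable. First along the MRO is Writable.

Writable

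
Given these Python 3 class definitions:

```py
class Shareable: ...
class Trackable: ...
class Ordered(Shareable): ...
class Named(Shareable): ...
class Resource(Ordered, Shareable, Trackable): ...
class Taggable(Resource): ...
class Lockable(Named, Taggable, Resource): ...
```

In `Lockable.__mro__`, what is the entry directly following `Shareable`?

Trackable

L[Lockable] = Lockable + merge(L[Named], L[Taggable], L[Resource], [Named Taggable Resource])
  take Named:  [Named Shareable object] + [Taggable Resource Ordered Shareable Trackable object] + [Resource Ordered Shareable Trackable object] + [Named Taggable Resource]
  take Taggable:  [Shareable object] + [Taggable Resource Ordered Shareable Trackable object] + [Resource Ordered Shareable Trackable object] + [Taggable Resource]
  take Resource:  [Shareable object] + [Resource Ordered Shareable Trackable object] + [Resource Ordered Shareable Trackable object] + [Resource]
  take Ordered:  [Shareable object] + [Ordered Shareable Trackable object] + [Ordered Shareable Trackable object]
  take Shareable:  [Shareable object] + [Shareable Trackable object] + [Shareable Trackable object]
  take Trackable:  [object] + [Trackable object] + [Trackable object]
  take object:  [object] + [object] + [object]
MRO: Lockable Named Taggable Resource Ordered Shareable Trackable object
Shareable is at position 5; next is Trackable.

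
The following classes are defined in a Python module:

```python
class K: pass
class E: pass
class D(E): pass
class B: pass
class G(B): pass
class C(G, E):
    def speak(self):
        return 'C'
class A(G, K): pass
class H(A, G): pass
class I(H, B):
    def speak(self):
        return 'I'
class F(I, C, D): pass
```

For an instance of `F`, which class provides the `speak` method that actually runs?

L[F] = F + merge(L[I], L[C], L[D], [I C D])
  take I:  [I H A G B K object] + [C G B E object] + [D E object] + [I C D]
  take H:  [H A G B K object] + [C G B E object] + [D E object] + [C D]
  take A:  [A G B K object] + [C G B E object] + [D E object] + [C D]
  take C:  [G B K object] + [C G B E object] + [D E object] + [C D]
  take G:  [G B K object] + [G B E object] + [D E object] + [D]
  take B:  [B K object] + [B E object] + [D E object] + [D]
  take K:  [K object] + [E object] + [D E object] + [D]
  take D:  [object] + [E object] + [D E object] + [D]
  take E:  [object] + [E object] + [E object]
  take object:  [object] + [object] + [object]
MRO: F I H A C G B K D E object
speak is defined in: C, I. First along the MRO is I.

I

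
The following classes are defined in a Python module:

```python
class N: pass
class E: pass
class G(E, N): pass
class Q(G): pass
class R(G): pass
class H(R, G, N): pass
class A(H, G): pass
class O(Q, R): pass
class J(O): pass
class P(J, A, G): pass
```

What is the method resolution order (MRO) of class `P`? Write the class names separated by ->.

L[P] = P + merge(L[J], L[A], L[G], [J A G])
  take J:  [J O Q R G E N object] + [A H R G E N object] + [G E N object] + [J A G]
  take O:  [O Q R G E N object] + [A H R G E N object] + [G E N object] + [A G]
  take Q:  [Q R G E N object] + [A H R G E N object] + [G E N object] + [A G]
  take A:  [R G E N object] + [A H R G E N object] + [G E N object] + [A G]
  take H:  [R G E N object] + [H R G E N object] + [G E N object] + [G]
  take R:  [R G E N object] + [R G E N object] + [G E N object] + [G]
  take G:  [G E N object] + [G E N object] + [G E N object] + [G]
  take E:  [E N object] + [E N object] + [E N object]
  take N:  [N object] + [N object] + [N object]
  take object:  [object] + [object] + [object]

P -> J -> O -> Q -> A -> H -> R -> G -> E -> N -> object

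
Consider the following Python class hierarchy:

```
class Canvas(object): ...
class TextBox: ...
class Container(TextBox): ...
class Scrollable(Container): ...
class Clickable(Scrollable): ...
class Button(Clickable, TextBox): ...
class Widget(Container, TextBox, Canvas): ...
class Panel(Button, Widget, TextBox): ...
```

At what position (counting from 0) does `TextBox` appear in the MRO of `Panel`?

L[Panel] = Panel + merge(L[Button], L[Widget], L[TextBox], [Button Widget TextBox])
  take Button:  [Button Clickable Scrollable Container TextBox object] + [Widget Container TextBox Canvas object] + [TextBox object] + [Button Widget TextBox]
  take Clickable:  [Clickable Scrollable Container TextBox object] + [Widget Container TextBox Canvas object] + [TextBox object] + [Widget TextBox]
  take Scrollable:  [Scrollable Container TextBox object] + [Widget Container TextBox Canvas object] + [TextBox object] + [Widget TextBox]
  take Widget:  [Container TextBox object] + [Widget Container TextBox Canvas object] + [TextBox object] + [Widget TextBox]
  take Container:  [Container TextBox object] + [Container TextBox Canvas object] + [TextBox object] + [TextBox]
  take TextBox:  [TextBox object] + [TextBox Canvas object] + [TextBox object] + [TextBox]
  take Canvas:  [object] + [Canvas object] + [object]
  take object:  [object] + [object] + [object]
MRO: Panel Button Clickable Scrollable Widget Container TextBox Canvas object
TextBox sits at index 6.

6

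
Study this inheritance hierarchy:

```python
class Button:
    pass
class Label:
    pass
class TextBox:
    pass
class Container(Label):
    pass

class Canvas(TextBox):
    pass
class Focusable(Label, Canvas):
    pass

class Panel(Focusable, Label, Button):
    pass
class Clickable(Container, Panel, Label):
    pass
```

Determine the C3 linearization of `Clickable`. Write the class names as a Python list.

L[Clickable] = Clickable + merge(L[Container], L[Panel], L[Label], [Container Panel Label])
  take Container:  [Container Label object] + [Panel Focusable Label Canvas TextBox Button object] + [Label object] + [Container Panel Label]
  take Panel:  [Label object] + [Panel Focusable Label Canvas TextBox Button object] + [Label object] + [Panel Label]
  take Focusable:  [Label object] + [Focusable Label Canvas TextBox Button object] + [Label object] + [Label]
  take Label:  [Label object] + [Label Canvas TextBox Button object] + [Label object] + [Label]
  take Canvas:  [object] + [Canvas TextBox Button object] + [object]
  take TextBox:  [object] + [TextBox Button object] + [object]
  take Button:  [object] + [Button object] + [object]
  take object:  [object] + [object] + [object]

[Clickable, Container, Panel, Focusable, Label, Canvas, TextBox, Button, object]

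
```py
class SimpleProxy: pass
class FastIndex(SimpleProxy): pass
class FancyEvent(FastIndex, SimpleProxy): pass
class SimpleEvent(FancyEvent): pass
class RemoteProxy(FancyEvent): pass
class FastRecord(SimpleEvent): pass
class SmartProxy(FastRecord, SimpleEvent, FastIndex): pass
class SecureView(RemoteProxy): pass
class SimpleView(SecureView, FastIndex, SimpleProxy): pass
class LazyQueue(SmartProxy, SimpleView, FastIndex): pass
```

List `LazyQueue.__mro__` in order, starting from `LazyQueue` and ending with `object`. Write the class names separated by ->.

LazyQueue -> SmartProxy -> FastRecord -> SimpleEvent -> SimpleView -> SecureView -> RemoteProxy -> FancyEvent -> FastIndex -> SimpleProxy -> object

L[LazyQueue] = LazyQueue + merge(L[SmartProxy], L[SimpleView], L[FastIndex], [SmartProxy SimpleView FastIndex])
  take SmartProxy:  [SmartProxy FastRecord SimpleEvent FancyEvent FastIndex SimpleProxy object] + [SimpleView SecureView RemoteProxy FancyEvent FastIndex SimpleProxy object] + [FastIndex SimpleProxy object] + [SmartProxy SimpleView FastIndex]
  take FastRecord:  [FastRecord SimpleEvent FancyEvent FastIndex SimpleProxy object] + [SimpleView SecureView RemoteProxy FancyEvent FastIndex SimpleProxy object] + [FastIndex SimpleProxy object] + [SimpleView FastIndex]
  take SimpleEvent:  [SimpleEvent FancyEvent FastIndex SimpleProxy object] + [SimpleView SecureView RemoteProxy FancyEvent FastIndex SimpleProxy object] + [FastIndex SimpleProxy object] + [SimpleView FastIndex]
  take SimpleView:  [FancyEvent FastIndex SimpleProxy object] + [SimpleView SecureView RemoteProxy FancyEvent FastIndex SimpleProxy object] + [FastIndex SimpleProxy object] + [SimpleView FastIndex]
  take SecureView:  [FancyEvent FastIndex SimpleProxy object] + [SecureView RemoteProxy FancyEvent FastIndex SimpleProxy object] + [FastIndex SimpleProxy object] + [FastIndex]
  take RemoteProxy:  [FancyEvent FastIndex SimpleProxy object] + [RemoteProxy FancyEvent FastIndex SimpleProxy object] + [FastIndex SimpleProxy object] + [FastIndex]
  take FancyEvent:  [FancyEvent FastIndex SimpleProxy object] + [FancyEvent FastIndex SimpleProxy object] + [FastIndex SimpleProxy object] + [FastIndex]
  take FastIndex:  [FastIndex SimpleProxy object] + [FastIndex SimpleProxy object] + [FastIndex SimpleProxy object] + [FastIndex]
  take SimpleProxy:  [SimpleProxy object] + [SimpleProxy object] + [SimpleProxy object]
  take object:  [object] + [object] + [object]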